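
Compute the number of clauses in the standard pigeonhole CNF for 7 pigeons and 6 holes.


The PHP encoding has two parts:
1) At-least-one-hole clauses: 7 (one per pigeon, each with 6 literals).
2) At-most-one-pigeon-per-hole clauses: 6 holes * C(7,2) = 6 * 21 = 126.
Total clauses = 7 + 126 = 133.

133


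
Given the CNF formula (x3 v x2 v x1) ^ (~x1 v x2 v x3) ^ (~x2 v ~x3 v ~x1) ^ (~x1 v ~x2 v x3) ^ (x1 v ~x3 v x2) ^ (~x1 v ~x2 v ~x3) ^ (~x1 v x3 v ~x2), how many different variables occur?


Identify each distinct variable in the formula.
Variables found: x1, x2, x3.
Total distinct variables = 3.

3


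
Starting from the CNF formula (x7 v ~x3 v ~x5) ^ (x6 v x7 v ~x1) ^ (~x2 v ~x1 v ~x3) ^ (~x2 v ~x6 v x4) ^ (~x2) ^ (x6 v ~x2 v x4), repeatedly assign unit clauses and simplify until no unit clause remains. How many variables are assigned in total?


Unit propagation repeatedly assigns the literal in any unit clause, then simplifies.
Assignments in order: x2 = F.
No further unit clauses remain.
Total variables assigned = 1.

1


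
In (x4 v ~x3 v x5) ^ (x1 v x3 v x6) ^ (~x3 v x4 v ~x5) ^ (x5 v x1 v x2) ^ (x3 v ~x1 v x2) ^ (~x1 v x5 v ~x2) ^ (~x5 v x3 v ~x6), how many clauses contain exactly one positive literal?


A definite clause has exactly one positive literal.
Clause 1: 2 positive -> not definite
Clause 2: 3 positive -> not definite
Clause 3: 1 positive -> definite
Clause 4: 3 positive -> not definite
Clause 5: 2 positive -> not definite
Clause 6: 1 positive -> definite
Clause 7: 1 positive -> definite
Definite clause count = 3.

3


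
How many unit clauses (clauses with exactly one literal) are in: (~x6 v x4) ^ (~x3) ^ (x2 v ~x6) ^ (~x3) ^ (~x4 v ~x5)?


A unit clause contains exactly one literal.
Unit clauses found: (~x3), (~x3).
Count = 2.

2


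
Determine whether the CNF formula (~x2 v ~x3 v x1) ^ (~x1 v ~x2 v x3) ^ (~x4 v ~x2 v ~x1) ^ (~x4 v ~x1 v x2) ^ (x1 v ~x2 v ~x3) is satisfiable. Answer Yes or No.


Check all 16 possible truth assignments.
Number of satisfying assignments found: 9.
The formula is satisfiable.

Yes


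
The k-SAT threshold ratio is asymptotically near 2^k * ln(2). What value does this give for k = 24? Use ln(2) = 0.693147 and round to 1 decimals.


Using the asymptotic formula: threshold ~ 2^k * ln(2).
2^24 = 16777216.
16777216 * 0.693147 = 11629076.9.

11629076.9


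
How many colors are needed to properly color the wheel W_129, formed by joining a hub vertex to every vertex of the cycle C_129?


W_129 consists of the cycle C_129 together with a hub vertex adjacent to every cycle vertex.
The cycle C_129 needs 3 colors (odd cycle -> 3).
The hub is adjacent to every cycle vertex, so it must receive a new color distinct from all of them.
Chromatic number = 3 + 1 = 4.

4


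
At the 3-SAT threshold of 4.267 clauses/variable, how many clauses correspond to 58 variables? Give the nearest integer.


The 3-SAT phase transition occurs at approximately 4.267 clauses per variable.
m = 4.267 * 58 = 247.486.
Rounded to nearest integer: 247.

247


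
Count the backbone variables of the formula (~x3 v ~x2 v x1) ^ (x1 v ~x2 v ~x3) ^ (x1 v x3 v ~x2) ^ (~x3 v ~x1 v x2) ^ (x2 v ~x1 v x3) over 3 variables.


Find all satisfying assignments: 4 model(s).
Check which variables have the same value in every model.
No variable is fixed across all models.
Backbone size = 0.

0


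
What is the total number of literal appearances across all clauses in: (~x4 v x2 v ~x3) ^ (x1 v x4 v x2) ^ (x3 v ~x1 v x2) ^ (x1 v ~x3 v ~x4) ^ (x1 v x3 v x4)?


Clause lengths: 3, 3, 3, 3, 3.
Sum = 3 + 3 + 3 + 3 + 3 = 15.

15


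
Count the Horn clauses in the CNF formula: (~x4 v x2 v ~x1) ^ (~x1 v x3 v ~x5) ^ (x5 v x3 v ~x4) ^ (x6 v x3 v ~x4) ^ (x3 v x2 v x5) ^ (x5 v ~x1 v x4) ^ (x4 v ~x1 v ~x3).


A Horn clause has at most one positive literal.
Clause 1: 1 positive lit(s) -> Horn
Clause 2: 1 positive lit(s) -> Horn
Clause 3: 2 positive lit(s) -> not Horn
Clause 4: 2 positive lit(s) -> not Horn
Clause 5: 3 positive lit(s) -> not Horn
Clause 6: 2 positive lit(s) -> not Horn
Clause 7: 1 positive lit(s) -> Horn
Total Horn clauses = 3.

3


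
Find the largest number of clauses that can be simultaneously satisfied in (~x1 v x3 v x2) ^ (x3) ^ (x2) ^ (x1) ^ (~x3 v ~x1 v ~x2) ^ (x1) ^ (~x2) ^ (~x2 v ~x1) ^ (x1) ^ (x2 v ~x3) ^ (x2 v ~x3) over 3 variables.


Enumerate all 8 truth assignments.
For each, count how many of the 11 clauses are satisfied.
The formula is not fully satisfiable, so the maximum is below 11.
Maximum simultaneously satisfiable clauses = 8.

8


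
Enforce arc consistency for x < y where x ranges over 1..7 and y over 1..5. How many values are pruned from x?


For the constraint x < y, x needs a supporting value in y's domain.
x can be at most 4 (one less than y's maximum).
Valid x values from domain: 4 out of 7.
Pruned = 7 - 4 = 3.

3


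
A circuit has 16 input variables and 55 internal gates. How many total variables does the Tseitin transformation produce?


The Tseitin transformation introduces one auxiliary variable per gate.
Total variables = inputs + gates = 16 + 55 = 71.

71


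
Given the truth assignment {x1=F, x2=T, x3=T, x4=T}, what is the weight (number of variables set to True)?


The weight is the number of variables assigned True.
True variables: x2, x3, x4.
Weight = 3.

3


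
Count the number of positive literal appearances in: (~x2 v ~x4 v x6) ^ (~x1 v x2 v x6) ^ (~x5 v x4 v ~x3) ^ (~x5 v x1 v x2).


Scan each clause for unnegated literals.
Clause 1: 1 positive; Clause 2: 2 positive; Clause 3: 1 positive; Clause 4: 2 positive.
Total positive literal occurrences = 6.

6


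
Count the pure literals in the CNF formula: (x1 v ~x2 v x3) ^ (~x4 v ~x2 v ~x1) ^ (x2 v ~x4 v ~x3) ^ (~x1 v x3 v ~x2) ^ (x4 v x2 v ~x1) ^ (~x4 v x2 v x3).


A pure literal appears in only one polarity across all clauses.
No pure literals found.
Count = 0.

0


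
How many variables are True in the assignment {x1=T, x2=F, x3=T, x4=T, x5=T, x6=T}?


The weight is the number of variables assigned True.
True variables: x1, x3, x4, x5, x6.
Weight = 5.

5


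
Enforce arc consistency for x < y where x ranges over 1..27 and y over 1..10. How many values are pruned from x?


For the constraint x < y, x needs a supporting value in y's domain.
x can be at most 9 (one less than y's maximum).
Valid x values from domain: 9 out of 27.
Pruned = 27 - 9 = 18.

18


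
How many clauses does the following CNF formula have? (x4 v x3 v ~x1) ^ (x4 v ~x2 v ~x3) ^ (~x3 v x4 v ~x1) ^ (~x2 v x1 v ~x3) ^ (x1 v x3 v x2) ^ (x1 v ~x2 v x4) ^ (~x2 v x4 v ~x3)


Each group enclosed in parentheses joined by ^ is one clause.
Counting the conjuncts: 7 clauses.

7


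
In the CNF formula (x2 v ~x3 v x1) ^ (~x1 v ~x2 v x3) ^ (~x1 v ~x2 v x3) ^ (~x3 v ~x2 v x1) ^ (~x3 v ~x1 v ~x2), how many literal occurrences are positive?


Scan each clause for unnegated literals.
Clause 1: 2 positive; Clause 2: 1 positive; Clause 3: 1 positive; Clause 4: 1 positive; Clause 5: 0 positive.
Total positive literal occurrences = 5.

5


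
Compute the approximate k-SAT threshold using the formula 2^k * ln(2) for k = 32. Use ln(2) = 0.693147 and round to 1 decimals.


Using the asymptotic formula: threshold ~ 2^k * ln(2).
2^32 = 4294967296.
4294967296 * 0.693147 = 2977043696.3.

2977043696.3


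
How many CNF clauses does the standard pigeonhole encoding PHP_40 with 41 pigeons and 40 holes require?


The PHP encoding has two parts:
1) At-least-one-hole clauses: 41 (one per pigeon, each with 40 literals).
2) At-most-one-pigeon-per-hole clauses: 40 holes * C(41,2) = 40 * 820 = 32800.
Total clauses = 41 + 32800 = 32841.

32841


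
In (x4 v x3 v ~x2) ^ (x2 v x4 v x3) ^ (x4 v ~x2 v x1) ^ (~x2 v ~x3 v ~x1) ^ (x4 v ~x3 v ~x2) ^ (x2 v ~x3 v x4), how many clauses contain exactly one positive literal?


A definite clause has exactly one positive literal.
Clause 1: 2 positive -> not definite
Clause 2: 3 positive -> not definite
Clause 3: 2 positive -> not definite
Clause 4: 0 positive -> not definite
Clause 5: 1 positive -> definite
Clause 6: 2 positive -> not definite
Definite clause count = 1.

1


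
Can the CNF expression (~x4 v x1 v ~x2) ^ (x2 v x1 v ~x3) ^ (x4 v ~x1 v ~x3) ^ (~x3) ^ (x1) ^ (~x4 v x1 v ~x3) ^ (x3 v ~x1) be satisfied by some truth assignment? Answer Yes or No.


Check all 16 possible truth assignments.
Number of satisfying assignments found: 0.
The formula is unsatisfiable.

No


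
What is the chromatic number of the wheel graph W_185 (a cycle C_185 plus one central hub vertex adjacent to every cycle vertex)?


W_185 consists of the cycle C_185 together with a hub vertex adjacent to every cycle vertex.
The cycle C_185 needs 3 colors (odd cycle -> 3).
The hub is adjacent to every cycle vertex, so it must receive a new color distinct from all of them.
Chromatic number = 3 + 1 = 4.

4


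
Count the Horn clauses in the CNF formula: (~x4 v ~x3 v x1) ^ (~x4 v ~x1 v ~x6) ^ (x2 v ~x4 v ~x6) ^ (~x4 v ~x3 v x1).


A Horn clause has at most one positive literal.
Clause 1: 1 positive lit(s) -> Horn
Clause 2: 0 positive lit(s) -> Horn
Clause 3: 1 positive lit(s) -> Horn
Clause 4: 1 positive lit(s) -> Horn
Total Horn clauses = 4.

4


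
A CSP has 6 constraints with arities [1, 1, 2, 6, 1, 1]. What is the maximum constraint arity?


The arities are: 1, 1, 2, 6, 1, 1.
Scan for the maximum value.
Maximum arity = 6.

6


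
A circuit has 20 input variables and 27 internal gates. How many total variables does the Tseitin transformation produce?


The Tseitin transformation introduces one auxiliary variable per gate.
Total variables = inputs + gates = 20 + 27 = 47.

47


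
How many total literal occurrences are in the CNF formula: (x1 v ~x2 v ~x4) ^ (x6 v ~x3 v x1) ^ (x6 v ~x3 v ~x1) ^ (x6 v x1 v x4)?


Clause lengths: 3, 3, 3, 3.
Sum = 3 + 3 + 3 + 3 = 12.

12


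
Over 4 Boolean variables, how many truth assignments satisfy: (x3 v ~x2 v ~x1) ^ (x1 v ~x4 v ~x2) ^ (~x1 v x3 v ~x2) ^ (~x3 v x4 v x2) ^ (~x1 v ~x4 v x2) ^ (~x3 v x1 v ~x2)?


Enumerate all 16 truth assignments over 4 variables.
Test each against every clause.
Satisfying assignments found: 7.

7


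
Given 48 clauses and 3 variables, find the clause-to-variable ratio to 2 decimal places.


Clause-to-variable ratio = clauses / variables.
48 / 3 = 16.0.

16.0


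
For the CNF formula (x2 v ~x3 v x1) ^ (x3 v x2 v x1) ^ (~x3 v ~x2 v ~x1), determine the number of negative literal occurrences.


Scan each clause for negated literals.
Clause 1: 1 negative; Clause 2: 0 negative; Clause 3: 3 negative.
Total negative literal occurrences = 4.

4


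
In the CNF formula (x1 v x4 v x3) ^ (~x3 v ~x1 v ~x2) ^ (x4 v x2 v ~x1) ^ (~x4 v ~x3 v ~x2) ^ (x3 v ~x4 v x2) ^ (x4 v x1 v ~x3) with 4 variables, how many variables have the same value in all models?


Find all satisfying assignments: 5 model(s).
Check which variables have the same value in every model.
No variable is fixed across all models.
Backbone size = 0.

0


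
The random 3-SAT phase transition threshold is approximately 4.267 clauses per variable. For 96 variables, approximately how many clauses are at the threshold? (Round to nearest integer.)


The 3-SAT phase transition occurs at approximately 4.267 clauses per variable.
m = 4.267 * 96 = 409.632.
Rounded to nearest integer: 410.

410


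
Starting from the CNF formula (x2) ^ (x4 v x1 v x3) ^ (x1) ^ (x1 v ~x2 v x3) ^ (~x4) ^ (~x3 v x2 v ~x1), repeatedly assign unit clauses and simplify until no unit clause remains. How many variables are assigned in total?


Unit propagation repeatedly assigns the literal in any unit clause, then simplifies.
Assignments in order: x2 = T, x1 = T, x4 = F.
No further unit clauses remain.
Total variables assigned = 3.

3


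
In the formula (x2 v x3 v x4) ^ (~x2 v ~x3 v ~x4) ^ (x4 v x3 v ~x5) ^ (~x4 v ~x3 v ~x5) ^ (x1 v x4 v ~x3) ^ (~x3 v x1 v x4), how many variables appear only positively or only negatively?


A pure literal appears in only one polarity across all clauses.
Pure literals: x1 (positive only), x5 (negative only).
Count = 2.

2


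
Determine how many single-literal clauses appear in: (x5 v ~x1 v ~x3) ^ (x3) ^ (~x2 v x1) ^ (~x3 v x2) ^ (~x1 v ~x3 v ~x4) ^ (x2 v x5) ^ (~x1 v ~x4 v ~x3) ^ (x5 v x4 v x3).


A unit clause contains exactly one literal.
Unit clauses found: (x3).
Count = 1.

1


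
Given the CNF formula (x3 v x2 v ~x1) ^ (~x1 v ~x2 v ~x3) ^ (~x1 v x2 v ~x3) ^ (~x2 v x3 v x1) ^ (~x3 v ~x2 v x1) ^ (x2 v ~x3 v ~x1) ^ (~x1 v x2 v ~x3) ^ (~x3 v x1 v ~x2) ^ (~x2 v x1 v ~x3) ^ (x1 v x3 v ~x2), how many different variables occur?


Identify each distinct variable in the formula.
Variables found: x1, x2, x3.
Total distinct variables = 3.

3


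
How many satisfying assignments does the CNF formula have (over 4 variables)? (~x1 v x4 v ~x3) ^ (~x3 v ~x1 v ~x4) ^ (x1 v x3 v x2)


Enumerate all 16 truth assignments over 4 variables.
Test each against every clause.
Satisfying assignments found: 10.

10


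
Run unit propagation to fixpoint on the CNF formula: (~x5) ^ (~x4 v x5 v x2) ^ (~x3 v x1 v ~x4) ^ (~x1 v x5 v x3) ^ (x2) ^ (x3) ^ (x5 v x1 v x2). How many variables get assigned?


Unit propagation repeatedly assigns the literal in any unit clause, then simplifies.
Assignments in order: x5 = F, x2 = T, x3 = T.
No further unit clauses remain.
Total variables assigned = 3.

3


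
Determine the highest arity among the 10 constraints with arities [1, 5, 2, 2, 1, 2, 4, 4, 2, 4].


The arities are: 1, 5, 2, 2, 1, 2, 4, 4, 2, 4.
Scan for the maximum value.
Maximum arity = 5.

5


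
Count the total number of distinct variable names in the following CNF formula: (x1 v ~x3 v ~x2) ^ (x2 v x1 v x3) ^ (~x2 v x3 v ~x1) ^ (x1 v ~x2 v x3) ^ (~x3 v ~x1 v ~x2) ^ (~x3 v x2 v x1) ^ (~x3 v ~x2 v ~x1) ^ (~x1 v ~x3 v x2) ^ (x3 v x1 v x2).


Identify each distinct variable in the formula.
Variables found: x1, x2, x3.
Total distinct variables = 3.

3


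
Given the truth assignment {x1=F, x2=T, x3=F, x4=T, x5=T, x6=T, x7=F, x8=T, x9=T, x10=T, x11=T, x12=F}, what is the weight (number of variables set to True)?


The weight is the number of variables assigned True.
True variables: x2, x4, x5, x6, x8, x9, x10, x11.
Weight = 8.

8


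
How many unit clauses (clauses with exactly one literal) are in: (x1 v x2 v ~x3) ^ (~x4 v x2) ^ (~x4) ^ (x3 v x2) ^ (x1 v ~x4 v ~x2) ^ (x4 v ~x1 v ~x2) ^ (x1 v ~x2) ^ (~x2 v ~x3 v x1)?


A unit clause contains exactly one literal.
Unit clauses found: (~x4).
Count = 1.

1


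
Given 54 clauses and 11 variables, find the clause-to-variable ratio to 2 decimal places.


Clause-to-variable ratio = clauses / variables.
54 / 11 = 4.91.

4.91


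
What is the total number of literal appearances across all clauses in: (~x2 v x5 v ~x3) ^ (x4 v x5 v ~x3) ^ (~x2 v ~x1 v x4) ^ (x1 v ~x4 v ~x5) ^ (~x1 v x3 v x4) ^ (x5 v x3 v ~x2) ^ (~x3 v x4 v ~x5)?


Clause lengths: 3, 3, 3, 3, 3, 3, 3.
Sum = 3 + 3 + 3 + 3 + 3 + 3 + 3 = 21.

21


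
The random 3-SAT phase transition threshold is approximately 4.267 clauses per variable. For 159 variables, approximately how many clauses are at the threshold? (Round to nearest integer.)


The 3-SAT phase transition occurs at approximately 4.267 clauses per variable.
m = 4.267 * 159 = 678.453.
Rounded to nearest integer: 678.

678


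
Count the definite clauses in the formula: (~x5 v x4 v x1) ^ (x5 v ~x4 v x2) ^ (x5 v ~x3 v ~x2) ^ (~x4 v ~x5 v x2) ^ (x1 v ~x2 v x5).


A definite clause has exactly one positive literal.
Clause 1: 2 positive -> not definite
Clause 2: 2 positive -> not definite
Clause 3: 1 positive -> definite
Clause 4: 1 positive -> definite
Clause 5: 2 positive -> not definite
Definite clause count = 2.

2


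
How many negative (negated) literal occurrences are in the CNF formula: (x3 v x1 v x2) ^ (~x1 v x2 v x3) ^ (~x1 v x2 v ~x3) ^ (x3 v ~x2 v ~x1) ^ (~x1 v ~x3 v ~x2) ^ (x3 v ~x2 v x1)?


Scan each clause for negated literals.
Clause 1: 0 negative; Clause 2: 1 negative; Clause 3: 2 negative; Clause 4: 2 negative; Clause 5: 3 negative; Clause 6: 1 negative.
Total negative literal occurrences = 9.

9


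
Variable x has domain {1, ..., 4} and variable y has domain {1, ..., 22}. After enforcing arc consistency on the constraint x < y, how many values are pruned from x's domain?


For the constraint x < y, x needs a supporting value in y's domain.
x can be at most 21 (one less than y's maximum).
Valid x values from domain: 4 out of 4.
Pruned = 4 - 4 = 0.

0


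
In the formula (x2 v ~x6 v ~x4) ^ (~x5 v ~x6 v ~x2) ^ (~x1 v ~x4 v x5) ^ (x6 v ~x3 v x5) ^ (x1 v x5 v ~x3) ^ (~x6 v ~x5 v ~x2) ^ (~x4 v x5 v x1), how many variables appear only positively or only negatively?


A pure literal appears in only one polarity across all clauses.
Pure literals: x3 (negative only), x4 (negative only).
Count = 2.

2


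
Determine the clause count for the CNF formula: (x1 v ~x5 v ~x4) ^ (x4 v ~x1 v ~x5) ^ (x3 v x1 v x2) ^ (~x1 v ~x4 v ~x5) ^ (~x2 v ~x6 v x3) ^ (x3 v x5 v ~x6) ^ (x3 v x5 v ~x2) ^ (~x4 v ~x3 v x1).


Each group enclosed in parentheses joined by ^ is one clause.
Counting the conjuncts: 8 clauses.

8


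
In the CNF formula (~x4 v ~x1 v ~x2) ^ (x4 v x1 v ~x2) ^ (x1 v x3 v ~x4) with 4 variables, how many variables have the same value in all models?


Find all satisfying assignments: 10 model(s).
Check which variables have the same value in every model.
No variable is fixed across all models.
Backbone size = 0.

0


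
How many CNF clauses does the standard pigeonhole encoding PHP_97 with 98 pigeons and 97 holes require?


The PHP encoding has two parts:
1) At-least-one-hole clauses: 98 (one per pigeon, each with 97 literals).
2) At-most-one-pigeon-per-hole clauses: 97 holes * C(98,2) = 97 * 4753 = 461041.
Total clauses = 98 + 461041 = 461139.

461139


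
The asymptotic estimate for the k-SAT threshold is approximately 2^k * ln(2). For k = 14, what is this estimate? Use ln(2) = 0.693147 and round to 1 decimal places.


Using the asymptotic formula: threshold ~ 2^k * ln(2).
2^14 = 16384.
16384 * 0.693147 = 11356.5.

11356.5


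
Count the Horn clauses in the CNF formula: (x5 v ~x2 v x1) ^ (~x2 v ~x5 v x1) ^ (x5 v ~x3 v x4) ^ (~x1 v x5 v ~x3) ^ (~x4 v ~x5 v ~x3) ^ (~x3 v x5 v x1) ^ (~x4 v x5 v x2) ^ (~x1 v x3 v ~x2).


A Horn clause has at most one positive literal.
Clause 1: 2 positive lit(s) -> not Horn
Clause 2: 1 positive lit(s) -> Horn
Clause 3: 2 positive lit(s) -> not Horn
Clause 4: 1 positive lit(s) -> Horn
Clause 5: 0 positive lit(s) -> Horn
Clause 6: 2 positive lit(s) -> not Horn
Clause 7: 2 positive lit(s) -> not Horn
Clause 8: 1 positive lit(s) -> Horn
Total Horn clauses = 4.

4


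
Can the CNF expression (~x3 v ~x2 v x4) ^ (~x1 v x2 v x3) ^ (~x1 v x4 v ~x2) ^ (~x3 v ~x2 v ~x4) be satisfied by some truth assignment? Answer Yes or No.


Check all 16 possible truth assignments.
Number of satisfying assignments found: 9.
The formula is satisfiable.

Yes


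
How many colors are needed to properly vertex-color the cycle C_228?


A cycle on an even number of vertices is bipartite: alternate two colors around the cycle.
Since 228 is even, two colors suffice, and at least two are needed because the graph has edges.
Chromatic number = 2.

2


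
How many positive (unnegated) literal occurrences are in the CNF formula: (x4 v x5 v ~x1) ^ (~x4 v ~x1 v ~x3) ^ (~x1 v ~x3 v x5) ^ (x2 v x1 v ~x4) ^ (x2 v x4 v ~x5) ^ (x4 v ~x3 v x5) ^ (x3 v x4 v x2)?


Scan each clause for unnegated literals.
Clause 1: 2 positive; Clause 2: 0 positive; Clause 3: 1 positive; Clause 4: 2 positive; Clause 5: 2 positive; Clause 6: 2 positive; Clause 7: 3 positive.
Total positive literal occurrences = 12.

12


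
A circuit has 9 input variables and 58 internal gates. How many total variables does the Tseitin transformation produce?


The Tseitin transformation introduces one auxiliary variable per gate.
Total variables = inputs + gates = 9 + 58 = 67.

67


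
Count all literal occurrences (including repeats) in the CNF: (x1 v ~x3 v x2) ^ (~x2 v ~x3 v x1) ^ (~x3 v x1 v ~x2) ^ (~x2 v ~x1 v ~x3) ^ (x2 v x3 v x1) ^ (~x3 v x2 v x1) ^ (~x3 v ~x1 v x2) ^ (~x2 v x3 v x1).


Clause lengths: 3, 3, 3, 3, 3, 3, 3, 3.
Sum = 3 + 3 + 3 + 3 + 3 + 3 + 3 + 3 = 24.

24


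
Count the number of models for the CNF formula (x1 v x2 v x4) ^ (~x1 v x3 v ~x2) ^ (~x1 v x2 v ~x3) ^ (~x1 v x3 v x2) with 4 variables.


Enumerate all 16 truth assignments over 4 variables.
Test each against every clause.
Satisfying assignments found: 8.

8


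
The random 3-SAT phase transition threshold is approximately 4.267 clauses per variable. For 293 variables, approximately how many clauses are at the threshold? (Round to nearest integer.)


The 3-SAT phase transition occurs at approximately 4.267 clauses per variable.
m = 4.267 * 293 = 1250.231.
Rounded to nearest integer: 1250.

1250


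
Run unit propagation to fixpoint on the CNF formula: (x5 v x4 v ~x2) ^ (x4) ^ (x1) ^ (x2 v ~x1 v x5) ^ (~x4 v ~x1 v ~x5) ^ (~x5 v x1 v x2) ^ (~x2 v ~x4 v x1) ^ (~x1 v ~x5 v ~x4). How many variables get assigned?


Unit propagation repeatedly assigns the literal in any unit clause, then simplifies.
Assignments in order: x4 = T, x1 = T, x5 = F, x2 = T.
No further unit clauses remain.
Total variables assigned = 4.

4


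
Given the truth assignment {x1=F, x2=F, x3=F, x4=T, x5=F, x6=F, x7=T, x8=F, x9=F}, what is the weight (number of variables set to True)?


The weight is the number of variables assigned True.
True variables: x4, x7.
Weight = 2.

2


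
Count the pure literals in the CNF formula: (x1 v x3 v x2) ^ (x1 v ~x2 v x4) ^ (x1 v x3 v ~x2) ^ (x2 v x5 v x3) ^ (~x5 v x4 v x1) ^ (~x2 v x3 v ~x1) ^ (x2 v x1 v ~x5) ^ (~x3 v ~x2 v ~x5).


A pure literal appears in only one polarity across all clauses.
Pure literals: x4 (positive only).
Count = 1.

1


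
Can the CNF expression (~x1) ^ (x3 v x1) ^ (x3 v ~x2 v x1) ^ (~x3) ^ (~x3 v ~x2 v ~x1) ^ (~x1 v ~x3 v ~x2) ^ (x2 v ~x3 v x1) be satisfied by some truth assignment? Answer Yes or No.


Check all 8 possible truth assignments.
Number of satisfying assignments found: 0.
The formula is unsatisfiable.

No


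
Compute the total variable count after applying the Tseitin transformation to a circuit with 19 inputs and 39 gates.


The Tseitin transformation introduces one auxiliary variable per gate.
Total variables = inputs + gates = 19 + 39 = 58.

58


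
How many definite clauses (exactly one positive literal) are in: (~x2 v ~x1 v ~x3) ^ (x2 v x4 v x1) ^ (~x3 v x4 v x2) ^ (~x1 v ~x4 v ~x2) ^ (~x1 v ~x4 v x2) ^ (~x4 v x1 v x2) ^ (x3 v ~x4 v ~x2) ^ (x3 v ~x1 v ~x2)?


A definite clause has exactly one positive literal.
Clause 1: 0 positive -> not definite
Clause 2: 3 positive -> not definite
Clause 3: 2 positive -> not definite
Clause 4: 0 positive -> not definite
Clause 5: 1 positive -> definite
Clause 6: 2 positive -> not definite
Clause 7: 1 positive -> definite
Clause 8: 1 positive -> definite
Definite clause count = 3.

3


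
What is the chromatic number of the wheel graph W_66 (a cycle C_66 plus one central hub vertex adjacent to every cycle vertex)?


W_66 consists of the cycle C_66 together with a hub vertex adjacent to every cycle vertex.
The cycle C_66 needs 2 colors (even cycle -> 2).
The hub is adjacent to every cycle vertex, so it must receive a new color distinct from all of them.
Chromatic number = 2 + 1 = 3.

3


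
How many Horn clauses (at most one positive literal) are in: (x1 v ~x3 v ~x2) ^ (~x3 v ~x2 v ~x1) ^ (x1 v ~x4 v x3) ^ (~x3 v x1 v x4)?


A Horn clause has at most one positive literal.
Clause 1: 1 positive lit(s) -> Horn
Clause 2: 0 positive lit(s) -> Horn
Clause 3: 2 positive lit(s) -> not Horn
Clause 4: 2 positive lit(s) -> not Horn
Total Horn clauses = 2.

2


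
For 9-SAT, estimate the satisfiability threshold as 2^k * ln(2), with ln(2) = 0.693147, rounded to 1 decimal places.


Using the asymptotic formula: threshold ~ 2^k * ln(2).
2^9 = 512.
512 * 0.693147 = 354.9.

354.9


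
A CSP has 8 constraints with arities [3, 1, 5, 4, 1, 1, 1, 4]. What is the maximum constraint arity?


The arities are: 3, 1, 5, 4, 1, 1, 1, 4.
Scan for the maximum value.
Maximum arity = 5.

5


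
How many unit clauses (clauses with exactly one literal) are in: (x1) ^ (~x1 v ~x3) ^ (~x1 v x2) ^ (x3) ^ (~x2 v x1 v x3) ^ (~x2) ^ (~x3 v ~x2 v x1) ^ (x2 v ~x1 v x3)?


A unit clause contains exactly one literal.
Unit clauses found: (x1), (x3), (~x2).
Count = 3.

3


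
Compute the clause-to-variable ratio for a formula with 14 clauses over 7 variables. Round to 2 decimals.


Clause-to-variable ratio = clauses / variables.
14 / 7 = 2.0.

2.0


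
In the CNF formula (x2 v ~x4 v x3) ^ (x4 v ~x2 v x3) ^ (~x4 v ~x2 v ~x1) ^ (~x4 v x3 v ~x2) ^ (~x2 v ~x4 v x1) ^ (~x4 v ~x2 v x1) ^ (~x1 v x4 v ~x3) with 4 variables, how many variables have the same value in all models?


Find all satisfying assignments: 6 model(s).
Check which variables have the same value in every model.
No variable is fixed across all models.
Backbone size = 0.

0


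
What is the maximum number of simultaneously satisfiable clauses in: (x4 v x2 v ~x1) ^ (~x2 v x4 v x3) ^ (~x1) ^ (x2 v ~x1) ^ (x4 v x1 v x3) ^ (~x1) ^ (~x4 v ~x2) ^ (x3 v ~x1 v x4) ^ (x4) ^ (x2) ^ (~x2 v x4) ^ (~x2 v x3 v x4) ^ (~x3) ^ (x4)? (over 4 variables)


Enumerate all 16 truth assignments.
For each, count how many of the 14 clauses are satisfied.
The formula is not fully satisfiable, so the maximum is below 14.
Maximum simultaneously satisfiable clauses = 13.

13


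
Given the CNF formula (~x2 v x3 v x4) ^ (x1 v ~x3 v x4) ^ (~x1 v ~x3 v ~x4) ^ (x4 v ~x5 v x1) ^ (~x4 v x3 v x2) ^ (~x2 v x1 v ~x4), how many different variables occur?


Identify each distinct variable in the formula.
Variables found: x1, x2, x3, x4, x5.
Total distinct variables = 5.

5


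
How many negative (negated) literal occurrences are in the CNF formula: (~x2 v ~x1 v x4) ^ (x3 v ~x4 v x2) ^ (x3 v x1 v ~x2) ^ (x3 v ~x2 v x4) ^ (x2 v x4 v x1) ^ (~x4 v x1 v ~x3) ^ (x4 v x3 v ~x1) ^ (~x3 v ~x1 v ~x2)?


Scan each clause for negated literals.
Clause 1: 2 negative; Clause 2: 1 negative; Clause 3: 1 negative; Clause 4: 1 negative; Clause 5: 0 negative; Clause 6: 2 negative; Clause 7: 1 negative; Clause 8: 3 negative.
Total negative literal occurrences = 11.

11


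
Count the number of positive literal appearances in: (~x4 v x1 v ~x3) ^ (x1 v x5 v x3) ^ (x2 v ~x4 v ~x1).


Scan each clause for unnegated literals.
Clause 1: 1 positive; Clause 2: 3 positive; Clause 3: 1 positive.
Total positive literal occurrences = 5.

5


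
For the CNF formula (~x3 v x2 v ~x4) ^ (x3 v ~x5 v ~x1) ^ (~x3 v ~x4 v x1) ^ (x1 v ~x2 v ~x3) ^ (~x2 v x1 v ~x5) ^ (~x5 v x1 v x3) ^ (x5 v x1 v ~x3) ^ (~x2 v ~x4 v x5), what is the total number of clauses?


Each group enclosed in parentheses joined by ^ is one clause.
Counting the conjuncts: 8 clauses.

8


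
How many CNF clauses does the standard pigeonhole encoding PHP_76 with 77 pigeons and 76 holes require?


The PHP encoding has two parts:
1) At-least-one-hole clauses: 77 (one per pigeon, each with 76 literals).
2) At-most-one-pigeon-per-hole clauses: 76 holes * C(77,2) = 76 * 2926 = 222376.
Total clauses = 77 + 222376 = 222453.

222453


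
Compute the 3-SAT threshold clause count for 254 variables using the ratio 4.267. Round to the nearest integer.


The 3-SAT phase transition occurs at approximately 4.267 clauses per variable.
m = 4.267 * 254 = 1083.818.
Rounded to nearest integer: 1084.

1084


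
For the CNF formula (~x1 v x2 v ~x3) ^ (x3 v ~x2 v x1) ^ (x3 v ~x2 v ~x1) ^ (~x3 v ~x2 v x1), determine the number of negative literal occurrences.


Scan each clause for negated literals.
Clause 1: 2 negative; Clause 2: 1 negative; Clause 3: 2 negative; Clause 4: 2 negative.
Total negative literal occurrences = 7.

7


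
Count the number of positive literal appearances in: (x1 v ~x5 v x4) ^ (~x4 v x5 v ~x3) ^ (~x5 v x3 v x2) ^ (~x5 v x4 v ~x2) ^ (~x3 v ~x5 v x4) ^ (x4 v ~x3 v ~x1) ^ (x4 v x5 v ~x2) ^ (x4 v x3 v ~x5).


Scan each clause for unnegated literals.
Clause 1: 2 positive; Clause 2: 1 positive; Clause 3: 2 positive; Clause 4: 1 positive; Clause 5: 1 positive; Clause 6: 1 positive; Clause 7: 2 positive; Clause 8: 2 positive.
Total positive literal occurrences = 12.

12


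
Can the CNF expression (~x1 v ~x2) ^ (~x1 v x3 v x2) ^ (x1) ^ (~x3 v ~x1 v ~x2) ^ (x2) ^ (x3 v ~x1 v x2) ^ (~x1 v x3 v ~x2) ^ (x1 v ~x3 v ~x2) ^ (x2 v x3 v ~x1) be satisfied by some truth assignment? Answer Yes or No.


Check all 8 possible truth assignments.
Number of satisfying assignments found: 0.
The formula is unsatisfiable.

No


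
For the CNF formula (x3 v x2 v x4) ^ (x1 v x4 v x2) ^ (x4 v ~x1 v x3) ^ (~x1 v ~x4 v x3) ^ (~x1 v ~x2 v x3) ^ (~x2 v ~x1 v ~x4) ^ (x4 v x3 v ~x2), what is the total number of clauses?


Each group enclosed in parentheses joined by ^ is one clause.
Counting the conjuncts: 7 clauses.

7


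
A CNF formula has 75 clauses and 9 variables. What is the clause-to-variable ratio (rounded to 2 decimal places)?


Clause-to-variable ratio = clauses / variables.
75 / 9 = 8.33.

8.33


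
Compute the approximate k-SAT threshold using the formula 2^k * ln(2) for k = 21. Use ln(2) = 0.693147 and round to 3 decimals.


Using the asymptotic formula: threshold ~ 2^k * ln(2).
2^21 = 2097152.
2097152 * 0.693147 = 1453634.617.

1453634.617


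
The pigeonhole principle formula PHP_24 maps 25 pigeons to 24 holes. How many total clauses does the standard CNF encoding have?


The PHP encoding has two parts:
1) At-least-one-hole clauses: 25 (one per pigeon, each with 24 literals).
2) At-most-one-pigeon-per-hole clauses: 24 holes * C(25,2) = 24 * 300 = 7200.
Total clauses = 25 + 7200 = 7225.

7225


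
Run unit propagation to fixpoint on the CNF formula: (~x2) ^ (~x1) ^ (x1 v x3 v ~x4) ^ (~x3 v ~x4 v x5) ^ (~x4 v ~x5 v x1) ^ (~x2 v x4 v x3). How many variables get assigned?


Unit propagation repeatedly assigns the literal in any unit clause, then simplifies.
Assignments in order: x2 = F, x1 = F.
No further unit clauses remain.
Total variables assigned = 2.

2


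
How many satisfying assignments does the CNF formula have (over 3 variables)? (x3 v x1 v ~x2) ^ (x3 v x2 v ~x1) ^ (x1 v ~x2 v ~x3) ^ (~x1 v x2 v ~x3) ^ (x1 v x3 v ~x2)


Enumerate all 8 truth assignments over 3 variables.
Test each against every clause.
Satisfying assignments found: 4.

4


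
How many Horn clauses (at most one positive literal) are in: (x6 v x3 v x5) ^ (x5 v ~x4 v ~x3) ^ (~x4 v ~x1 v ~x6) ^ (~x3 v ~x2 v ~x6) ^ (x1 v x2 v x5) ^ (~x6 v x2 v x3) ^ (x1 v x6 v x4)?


A Horn clause has at most one positive literal.
Clause 1: 3 positive lit(s) -> not Horn
Clause 2: 1 positive lit(s) -> Horn
Clause 3: 0 positive lit(s) -> Horn
Clause 4: 0 positive lit(s) -> Horn
Clause 5: 3 positive lit(s) -> not Horn
Clause 6: 2 positive lit(s) -> not Horn
Clause 7: 3 positive lit(s) -> not Horn
Total Horn clauses = 3.

3


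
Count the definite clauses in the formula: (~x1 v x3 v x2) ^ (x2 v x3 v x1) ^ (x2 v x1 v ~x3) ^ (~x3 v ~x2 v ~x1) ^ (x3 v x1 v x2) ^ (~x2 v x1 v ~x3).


A definite clause has exactly one positive literal.
Clause 1: 2 positive -> not definite
Clause 2: 3 positive -> not definite
Clause 3: 2 positive -> not definite
Clause 4: 0 positive -> not definite
Clause 5: 3 positive -> not definite
Clause 6: 1 positive -> definite
Definite clause count = 1.

1


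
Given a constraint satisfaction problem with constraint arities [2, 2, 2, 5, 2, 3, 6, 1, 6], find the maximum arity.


The arities are: 2, 2, 2, 5, 2, 3, 6, 1, 6.
Scan for the maximum value.
Maximum arity = 6.

6


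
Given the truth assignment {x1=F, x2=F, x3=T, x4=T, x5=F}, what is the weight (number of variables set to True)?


The weight is the number of variables assigned True.
True variables: x3, x4.
Weight = 2.

2


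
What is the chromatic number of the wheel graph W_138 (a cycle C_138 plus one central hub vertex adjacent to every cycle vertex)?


W_138 consists of the cycle C_138 together with a hub vertex adjacent to every cycle vertex.
The cycle C_138 needs 2 colors (even cycle -> 2).
The hub is adjacent to every cycle vertex, so it must receive a new color distinct from all of them.
Chromatic number = 2 + 1 = 3.

3


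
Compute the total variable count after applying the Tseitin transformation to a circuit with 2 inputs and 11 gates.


The Tseitin transformation introduces one auxiliary variable per gate.
Total variables = inputs + gates = 2 + 11 = 13.

13


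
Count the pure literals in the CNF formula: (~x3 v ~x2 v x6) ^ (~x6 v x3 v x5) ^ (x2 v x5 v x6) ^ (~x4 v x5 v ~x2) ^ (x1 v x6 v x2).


A pure literal appears in only one polarity across all clauses.
Pure literals: x1 (positive only), x4 (negative only), x5 (positive only).
Count = 3.

3


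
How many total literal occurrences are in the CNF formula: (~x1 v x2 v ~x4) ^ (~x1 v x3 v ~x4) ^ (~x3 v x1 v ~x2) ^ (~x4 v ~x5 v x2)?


Clause lengths: 3, 3, 3, 3.
Sum = 3 + 3 + 3 + 3 = 12.

12


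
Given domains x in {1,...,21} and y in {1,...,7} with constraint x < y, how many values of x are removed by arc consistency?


For the constraint x < y, x needs a supporting value in y's domain.
x can be at most 6 (one less than y's maximum).
Valid x values from domain: 6 out of 21.
Pruned = 21 - 6 = 15.

15


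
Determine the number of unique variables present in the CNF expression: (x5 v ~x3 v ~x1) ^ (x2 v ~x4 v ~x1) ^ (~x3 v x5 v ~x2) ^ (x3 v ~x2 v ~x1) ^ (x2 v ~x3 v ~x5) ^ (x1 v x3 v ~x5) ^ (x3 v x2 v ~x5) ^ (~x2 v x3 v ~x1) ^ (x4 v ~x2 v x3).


Identify each distinct variable in the formula.
Variables found: x1, x2, x3, x4, x5.
Total distinct variables = 5.

5


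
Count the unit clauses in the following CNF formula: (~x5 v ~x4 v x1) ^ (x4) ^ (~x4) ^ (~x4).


A unit clause contains exactly one literal.
Unit clauses found: (x4), (~x4), (~x4).
Count = 3.

3


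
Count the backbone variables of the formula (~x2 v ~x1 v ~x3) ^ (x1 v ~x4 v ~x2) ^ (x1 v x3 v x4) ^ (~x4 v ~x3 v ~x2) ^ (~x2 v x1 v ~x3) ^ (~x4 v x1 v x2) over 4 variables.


Find all satisfying assignments: 7 model(s).
Check which variables have the same value in every model.
No variable is fixed across all models.
Backbone size = 0.

0


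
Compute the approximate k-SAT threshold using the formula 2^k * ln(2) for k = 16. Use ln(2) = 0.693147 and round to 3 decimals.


Using the asymptotic formula: threshold ~ 2^k * ln(2).
2^16 = 65536.
65536 * 0.693147 = 45426.082.

45426.082


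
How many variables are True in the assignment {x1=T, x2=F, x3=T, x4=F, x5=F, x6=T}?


The weight is the number of variables assigned True.
True variables: x1, x3, x6.
Weight = 3.

3


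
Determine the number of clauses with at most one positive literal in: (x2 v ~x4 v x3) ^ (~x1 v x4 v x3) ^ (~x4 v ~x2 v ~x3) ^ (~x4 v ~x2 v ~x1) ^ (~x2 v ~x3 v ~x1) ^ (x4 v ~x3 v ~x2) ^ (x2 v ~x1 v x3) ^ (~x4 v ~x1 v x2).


A Horn clause has at most one positive literal.
Clause 1: 2 positive lit(s) -> not Horn
Clause 2: 2 positive lit(s) -> not Horn
Clause 3: 0 positive lit(s) -> Horn
Clause 4: 0 positive lit(s) -> Horn
Clause 5: 0 positive lit(s) -> Horn
Clause 6: 1 positive lit(s) -> Horn
Clause 7: 2 positive lit(s) -> not Horn
Clause 8: 1 positive lit(s) -> Horn
Total Horn clauses = 5.

5


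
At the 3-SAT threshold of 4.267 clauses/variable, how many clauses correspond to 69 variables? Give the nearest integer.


The 3-SAT phase transition occurs at approximately 4.267 clauses per variable.
m = 4.267 * 69 = 294.423.
Rounded to nearest integer: 294.

294


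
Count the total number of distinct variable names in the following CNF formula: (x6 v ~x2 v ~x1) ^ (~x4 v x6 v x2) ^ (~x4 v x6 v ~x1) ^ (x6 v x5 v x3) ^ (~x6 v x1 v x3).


Identify each distinct variable in the formula.
Variables found: x1, x2, x3, x4, x5, x6.
Total distinct variables = 6.

6


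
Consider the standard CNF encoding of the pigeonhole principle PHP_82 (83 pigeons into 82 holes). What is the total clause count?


The PHP encoding has two parts:
1) At-least-one-hole clauses: 83 (one per pigeon, each with 82 literals).
2) At-most-one-pigeon-per-hole clauses: 82 holes * C(83,2) = 82 * 3403 = 279046.
Total clauses = 83 + 279046 = 279129.

279129


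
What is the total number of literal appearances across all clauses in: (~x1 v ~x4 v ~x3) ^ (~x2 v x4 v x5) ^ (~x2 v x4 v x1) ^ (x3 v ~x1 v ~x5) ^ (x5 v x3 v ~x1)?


Clause lengths: 3, 3, 3, 3, 3.
Sum = 3 + 3 + 3 + 3 + 3 = 15.

15


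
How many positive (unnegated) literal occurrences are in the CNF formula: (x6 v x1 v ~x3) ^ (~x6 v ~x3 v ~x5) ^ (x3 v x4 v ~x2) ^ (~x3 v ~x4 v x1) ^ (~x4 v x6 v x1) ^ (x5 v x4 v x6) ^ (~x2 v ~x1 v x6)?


Scan each clause for unnegated literals.
Clause 1: 2 positive; Clause 2: 0 positive; Clause 3: 2 positive; Clause 4: 1 positive; Clause 5: 2 positive; Clause 6: 3 positive; Clause 7: 1 positive.
Total positive literal occurrences = 11.

11


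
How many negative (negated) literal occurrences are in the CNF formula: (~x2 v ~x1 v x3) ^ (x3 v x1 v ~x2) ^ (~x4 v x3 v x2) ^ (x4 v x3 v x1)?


Scan each clause for negated literals.
Clause 1: 2 negative; Clause 2: 1 negative; Clause 3: 1 negative; Clause 4: 0 negative.
Total negative literal occurrences = 4.

4


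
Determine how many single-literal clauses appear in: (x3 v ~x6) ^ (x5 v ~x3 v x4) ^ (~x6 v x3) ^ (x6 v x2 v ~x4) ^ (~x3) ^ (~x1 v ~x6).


A unit clause contains exactly one literal.
Unit clauses found: (~x3).
Count = 1.

1


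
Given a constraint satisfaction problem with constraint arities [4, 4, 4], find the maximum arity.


The arities are: 4, 4, 4.
Scan for the maximum value.
Maximum arity = 4.

4


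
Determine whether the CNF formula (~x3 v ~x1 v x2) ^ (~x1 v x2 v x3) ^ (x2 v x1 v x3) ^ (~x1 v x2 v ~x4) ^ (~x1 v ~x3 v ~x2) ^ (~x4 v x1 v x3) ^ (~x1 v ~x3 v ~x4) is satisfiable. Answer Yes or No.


Check all 16 possible truth assignments.
Number of satisfying assignments found: 7.
The formula is satisfiable.

Yes


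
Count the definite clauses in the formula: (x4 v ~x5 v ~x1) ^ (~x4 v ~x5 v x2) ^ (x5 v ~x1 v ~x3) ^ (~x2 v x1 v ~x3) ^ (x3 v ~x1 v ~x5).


A definite clause has exactly one positive literal.
Clause 1: 1 positive -> definite
Clause 2: 1 positive -> definite
Clause 3: 1 positive -> definite
Clause 4: 1 positive -> definite
Clause 5: 1 positive -> definite
Definite clause count = 5.

5


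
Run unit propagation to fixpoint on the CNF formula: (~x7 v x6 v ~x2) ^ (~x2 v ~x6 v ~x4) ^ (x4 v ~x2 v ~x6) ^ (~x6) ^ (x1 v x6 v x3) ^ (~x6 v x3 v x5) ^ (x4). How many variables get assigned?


Unit propagation repeatedly assigns the literal in any unit clause, then simplifies.
Assignments in order: x6 = F, x4 = T.
No further unit clauses remain.
Total variables assigned = 2.

2


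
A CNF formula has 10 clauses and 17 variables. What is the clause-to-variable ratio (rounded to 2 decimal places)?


Clause-to-variable ratio = clauses / variables.
10 / 17 = 0.59.

0.59


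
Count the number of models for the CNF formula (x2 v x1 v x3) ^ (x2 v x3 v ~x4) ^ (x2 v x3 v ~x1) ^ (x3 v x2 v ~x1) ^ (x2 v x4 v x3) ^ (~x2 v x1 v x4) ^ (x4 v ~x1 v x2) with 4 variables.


Enumerate all 16 truth assignments over 4 variables.
Test each against every clause.
Satisfying assignments found: 9.

9


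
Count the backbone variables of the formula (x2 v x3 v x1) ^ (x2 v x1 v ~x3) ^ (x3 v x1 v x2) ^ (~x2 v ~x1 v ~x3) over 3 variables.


Find all satisfying assignments: 5 model(s).
Check which variables have the same value in every model.
No variable is fixed across all models.
Backbone size = 0.

0


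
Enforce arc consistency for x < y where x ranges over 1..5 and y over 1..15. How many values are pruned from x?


For the constraint x < y, x needs a supporting value in y's domain.
x can be at most 14 (one less than y's maximum).
Valid x values from domain: 5 out of 5.
Pruned = 5 - 5 = 0.

0
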